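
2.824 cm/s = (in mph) 0.06317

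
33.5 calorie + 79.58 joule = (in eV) 1.372e+21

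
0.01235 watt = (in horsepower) 1.656e-05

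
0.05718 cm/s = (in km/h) 0.002058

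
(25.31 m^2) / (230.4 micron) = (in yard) 1.201e+05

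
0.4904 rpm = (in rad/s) 0.05135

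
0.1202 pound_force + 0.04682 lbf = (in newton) 0.7429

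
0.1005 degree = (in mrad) 1.754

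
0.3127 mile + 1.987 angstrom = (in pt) 1.427e+06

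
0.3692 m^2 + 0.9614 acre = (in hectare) 0.3891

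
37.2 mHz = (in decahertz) 0.00372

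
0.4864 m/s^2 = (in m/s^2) 0.4864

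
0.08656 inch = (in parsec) 7.125e-20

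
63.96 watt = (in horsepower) 0.08577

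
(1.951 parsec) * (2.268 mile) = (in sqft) 2.365e+21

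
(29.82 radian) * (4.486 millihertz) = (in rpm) 1.277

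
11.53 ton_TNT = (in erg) 4.824e+17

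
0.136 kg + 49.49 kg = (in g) 4.963e+04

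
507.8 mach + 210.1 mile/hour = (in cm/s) 1.73e+07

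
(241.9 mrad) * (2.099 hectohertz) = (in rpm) 484.9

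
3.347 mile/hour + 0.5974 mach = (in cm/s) 2.049e+04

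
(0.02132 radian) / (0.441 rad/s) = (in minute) 0.0008057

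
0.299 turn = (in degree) 107.6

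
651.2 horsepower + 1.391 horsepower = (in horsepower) 652.6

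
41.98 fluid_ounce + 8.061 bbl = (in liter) 1283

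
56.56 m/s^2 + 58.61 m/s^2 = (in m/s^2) 115.2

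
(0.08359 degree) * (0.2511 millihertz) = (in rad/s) 3.663e-07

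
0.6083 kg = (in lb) 1.341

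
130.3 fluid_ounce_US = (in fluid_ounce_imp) 135.6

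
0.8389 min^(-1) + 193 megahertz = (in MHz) 193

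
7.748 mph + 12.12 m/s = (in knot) 30.29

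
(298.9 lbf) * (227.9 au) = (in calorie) 1.083e+16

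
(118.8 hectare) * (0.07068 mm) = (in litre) 8.397e+04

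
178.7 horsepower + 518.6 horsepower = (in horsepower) 697.3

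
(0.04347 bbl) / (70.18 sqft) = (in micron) 1060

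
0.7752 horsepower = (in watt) 578.1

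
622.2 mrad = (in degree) 35.65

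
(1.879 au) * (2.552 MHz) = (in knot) 1.394e+18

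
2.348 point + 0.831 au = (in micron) 1.243e+17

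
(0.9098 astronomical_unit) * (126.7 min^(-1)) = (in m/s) 2.874e+11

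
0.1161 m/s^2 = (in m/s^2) 0.1161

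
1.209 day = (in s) 1.045e+05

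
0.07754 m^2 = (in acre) 1.916e-05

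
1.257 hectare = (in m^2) 1.257e+04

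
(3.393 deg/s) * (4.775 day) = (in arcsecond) 5.039e+09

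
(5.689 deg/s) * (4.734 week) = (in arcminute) 9.773e+08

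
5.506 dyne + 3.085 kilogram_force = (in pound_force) 6.801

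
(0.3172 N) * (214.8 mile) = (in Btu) 103.9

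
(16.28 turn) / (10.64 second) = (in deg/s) 550.8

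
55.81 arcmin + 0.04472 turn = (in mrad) 297.2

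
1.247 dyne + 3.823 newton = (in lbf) 0.8594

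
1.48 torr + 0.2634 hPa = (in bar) 0.002237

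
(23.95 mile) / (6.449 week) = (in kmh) 0.03558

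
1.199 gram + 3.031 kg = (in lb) 6.685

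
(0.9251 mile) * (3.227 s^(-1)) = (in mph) 1.075e+04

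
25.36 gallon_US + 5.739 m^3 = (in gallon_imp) 1284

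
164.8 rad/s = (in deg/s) 9442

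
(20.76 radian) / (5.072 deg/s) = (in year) 7.436e-06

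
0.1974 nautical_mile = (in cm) 3.656e+04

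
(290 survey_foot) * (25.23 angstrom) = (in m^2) 2.23e-07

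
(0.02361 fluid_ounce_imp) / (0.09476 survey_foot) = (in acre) 5.739e-09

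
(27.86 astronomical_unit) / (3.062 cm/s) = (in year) 4.316e+06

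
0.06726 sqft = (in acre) 1.544e-06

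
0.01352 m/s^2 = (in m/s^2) 0.01352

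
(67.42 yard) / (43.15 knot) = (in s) 2.777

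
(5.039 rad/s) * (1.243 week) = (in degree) 2.17e+08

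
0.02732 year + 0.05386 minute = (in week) 1.425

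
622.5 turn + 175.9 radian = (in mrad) 4.087e+06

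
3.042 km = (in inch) 1.198e+05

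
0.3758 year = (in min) 1.975e+05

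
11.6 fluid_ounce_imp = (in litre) 0.3296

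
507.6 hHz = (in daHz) 5076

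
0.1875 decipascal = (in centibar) 1.875e-05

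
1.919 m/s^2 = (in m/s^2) 1.919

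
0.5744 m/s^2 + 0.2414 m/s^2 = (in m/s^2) 0.8158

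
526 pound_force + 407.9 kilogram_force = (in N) 6340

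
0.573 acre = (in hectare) 0.2319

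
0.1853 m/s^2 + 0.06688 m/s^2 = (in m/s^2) 0.2522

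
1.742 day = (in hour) 41.81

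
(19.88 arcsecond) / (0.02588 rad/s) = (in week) 6.158e-09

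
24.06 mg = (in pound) 5.304e-05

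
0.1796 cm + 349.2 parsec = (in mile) 6.695e+15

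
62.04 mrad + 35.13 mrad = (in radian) 0.09717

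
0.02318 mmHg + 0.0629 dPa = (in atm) 3.056e-05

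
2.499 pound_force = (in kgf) 1.134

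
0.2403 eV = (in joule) 3.85e-20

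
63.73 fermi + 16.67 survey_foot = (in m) 5.081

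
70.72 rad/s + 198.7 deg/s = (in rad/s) 74.19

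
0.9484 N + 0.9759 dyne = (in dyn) 9.484e+04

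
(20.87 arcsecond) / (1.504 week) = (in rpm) 1.062e-09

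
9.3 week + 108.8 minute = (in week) 9.311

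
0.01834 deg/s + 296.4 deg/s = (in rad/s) 5.173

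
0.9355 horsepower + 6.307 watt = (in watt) 703.9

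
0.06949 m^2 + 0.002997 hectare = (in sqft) 323.3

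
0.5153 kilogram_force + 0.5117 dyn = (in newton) 5.053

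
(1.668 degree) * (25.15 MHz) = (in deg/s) 4.195e+07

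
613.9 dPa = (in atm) 0.0006059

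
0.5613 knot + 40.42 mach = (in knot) 2.675e+04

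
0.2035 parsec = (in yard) 6.867e+15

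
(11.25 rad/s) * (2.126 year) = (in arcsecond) 1.556e+14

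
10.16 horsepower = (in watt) 7576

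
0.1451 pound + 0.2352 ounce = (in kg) 0.07248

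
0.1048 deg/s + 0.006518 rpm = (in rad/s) 0.002512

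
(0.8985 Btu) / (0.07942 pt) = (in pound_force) 7.606e+06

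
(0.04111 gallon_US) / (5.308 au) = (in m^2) 1.96e-16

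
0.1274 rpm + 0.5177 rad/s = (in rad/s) 0.531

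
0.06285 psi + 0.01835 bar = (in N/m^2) 2268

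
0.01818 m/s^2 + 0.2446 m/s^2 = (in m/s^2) 0.2628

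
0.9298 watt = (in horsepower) 0.001247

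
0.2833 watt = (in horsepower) 0.0003799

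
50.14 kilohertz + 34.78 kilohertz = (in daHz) 8492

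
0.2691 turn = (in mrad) 1691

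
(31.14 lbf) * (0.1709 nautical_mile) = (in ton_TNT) 1.048e-05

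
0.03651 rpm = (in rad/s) 0.003823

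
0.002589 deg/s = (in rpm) 0.0004315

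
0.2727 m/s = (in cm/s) 27.27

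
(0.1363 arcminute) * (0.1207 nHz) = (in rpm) 4.57e-14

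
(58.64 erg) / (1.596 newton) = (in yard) 4.018e-06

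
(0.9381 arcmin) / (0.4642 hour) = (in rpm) 1.559e-06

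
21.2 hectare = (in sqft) 2.282e+06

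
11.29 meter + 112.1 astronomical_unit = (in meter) 1.677e+13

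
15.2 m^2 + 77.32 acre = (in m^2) 3.129e+05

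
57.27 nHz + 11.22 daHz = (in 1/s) 112.2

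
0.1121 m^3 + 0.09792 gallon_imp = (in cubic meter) 0.1125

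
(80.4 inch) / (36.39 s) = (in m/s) 0.05612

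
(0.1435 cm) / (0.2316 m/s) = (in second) 0.006196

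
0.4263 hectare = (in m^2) 4263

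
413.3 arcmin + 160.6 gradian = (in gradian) 168.3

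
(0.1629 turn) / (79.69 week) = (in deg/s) 1.217e-06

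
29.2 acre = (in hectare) 11.82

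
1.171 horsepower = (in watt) 873.2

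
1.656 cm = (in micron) 1.656e+04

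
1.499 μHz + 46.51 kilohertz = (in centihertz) 4.651e+06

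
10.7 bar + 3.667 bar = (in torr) 1.078e+04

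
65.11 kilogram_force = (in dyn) 6.385e+07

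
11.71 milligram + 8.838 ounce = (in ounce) 8.838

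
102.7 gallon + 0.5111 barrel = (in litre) 470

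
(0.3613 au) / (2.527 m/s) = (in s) 2.139e+10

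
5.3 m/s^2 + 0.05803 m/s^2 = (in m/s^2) 5.358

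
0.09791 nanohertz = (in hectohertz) 9.791e-13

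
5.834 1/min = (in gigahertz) 9.723e-11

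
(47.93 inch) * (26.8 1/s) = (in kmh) 117.5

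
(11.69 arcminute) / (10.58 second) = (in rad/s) 0.0003214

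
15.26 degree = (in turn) 0.04239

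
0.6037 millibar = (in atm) 0.0005958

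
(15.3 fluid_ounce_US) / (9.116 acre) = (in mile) 7.621e-12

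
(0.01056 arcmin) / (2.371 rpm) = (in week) 2.046e-11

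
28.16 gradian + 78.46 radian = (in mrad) 7.89e+04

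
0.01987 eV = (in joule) 3.184e-21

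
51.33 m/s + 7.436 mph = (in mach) 0.1605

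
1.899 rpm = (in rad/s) 0.1989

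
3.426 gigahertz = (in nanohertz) 3.426e+18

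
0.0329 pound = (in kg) 0.01492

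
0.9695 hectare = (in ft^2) 1.044e+05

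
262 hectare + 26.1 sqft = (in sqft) 2.82e+07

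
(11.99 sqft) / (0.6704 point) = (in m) 4710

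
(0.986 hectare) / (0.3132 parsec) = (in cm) 1.02e-10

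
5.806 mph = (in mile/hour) 5.806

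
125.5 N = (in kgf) 12.8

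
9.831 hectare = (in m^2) 9.831e+04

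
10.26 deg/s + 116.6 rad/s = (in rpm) 1115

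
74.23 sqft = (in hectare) 0.0006896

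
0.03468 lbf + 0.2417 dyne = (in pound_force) 0.03468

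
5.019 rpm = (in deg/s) 30.11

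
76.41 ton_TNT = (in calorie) 7.641e+10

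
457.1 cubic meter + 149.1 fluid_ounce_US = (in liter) 4.571e+05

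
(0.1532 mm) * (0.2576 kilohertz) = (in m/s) 0.03946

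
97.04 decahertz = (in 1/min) 5.822e+04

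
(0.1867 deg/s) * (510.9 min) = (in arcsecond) 2.06e+07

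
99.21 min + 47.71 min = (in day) 0.102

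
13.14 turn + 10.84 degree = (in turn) 13.17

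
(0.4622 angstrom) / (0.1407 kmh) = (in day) 1.369e-14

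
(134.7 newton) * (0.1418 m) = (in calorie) 4.565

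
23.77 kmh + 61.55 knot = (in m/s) 38.27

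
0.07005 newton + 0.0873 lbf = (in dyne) 4.584e+04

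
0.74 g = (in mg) 740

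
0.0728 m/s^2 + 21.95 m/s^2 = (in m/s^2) 22.02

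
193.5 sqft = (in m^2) 17.98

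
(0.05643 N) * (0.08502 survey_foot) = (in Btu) 1.386e-06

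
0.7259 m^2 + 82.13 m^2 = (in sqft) 891.9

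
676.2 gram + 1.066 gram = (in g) 677.3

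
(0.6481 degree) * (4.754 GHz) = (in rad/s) 5.377e+07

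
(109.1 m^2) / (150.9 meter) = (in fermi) 7.23e+14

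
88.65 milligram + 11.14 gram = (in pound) 0.02475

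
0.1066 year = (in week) 5.558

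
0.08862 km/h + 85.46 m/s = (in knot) 166.2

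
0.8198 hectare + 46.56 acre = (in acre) 48.59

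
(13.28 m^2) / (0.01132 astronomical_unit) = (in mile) 4.873e-12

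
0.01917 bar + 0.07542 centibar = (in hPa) 19.92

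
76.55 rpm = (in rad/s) 8.016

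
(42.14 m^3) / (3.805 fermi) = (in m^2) 1.107e+16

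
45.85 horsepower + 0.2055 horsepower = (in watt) 3.434e+04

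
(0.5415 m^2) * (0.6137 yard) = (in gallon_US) 80.27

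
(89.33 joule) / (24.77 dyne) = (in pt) 1.022e+09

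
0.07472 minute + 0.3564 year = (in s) 1.124e+07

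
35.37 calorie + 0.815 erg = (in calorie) 35.37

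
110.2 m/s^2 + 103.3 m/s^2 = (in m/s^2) 213.5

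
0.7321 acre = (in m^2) 2963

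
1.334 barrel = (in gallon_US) 56.03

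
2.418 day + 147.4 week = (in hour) 2.482e+04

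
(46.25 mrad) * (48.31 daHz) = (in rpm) 213.4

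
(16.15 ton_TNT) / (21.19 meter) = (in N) 3.189e+09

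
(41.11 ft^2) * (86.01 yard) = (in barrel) 1889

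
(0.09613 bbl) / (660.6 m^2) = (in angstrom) 2.314e+05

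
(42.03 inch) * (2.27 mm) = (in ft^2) 0.02608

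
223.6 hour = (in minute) 1.342e+04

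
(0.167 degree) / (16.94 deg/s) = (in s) 0.009858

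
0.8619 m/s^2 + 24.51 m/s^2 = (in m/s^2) 25.37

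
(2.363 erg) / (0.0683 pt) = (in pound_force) 0.002205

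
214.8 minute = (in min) 214.8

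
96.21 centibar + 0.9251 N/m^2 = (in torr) 721.6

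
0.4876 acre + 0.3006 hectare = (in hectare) 0.4979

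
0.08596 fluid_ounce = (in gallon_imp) 0.0005592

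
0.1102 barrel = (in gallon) 4.628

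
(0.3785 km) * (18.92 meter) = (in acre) 1.77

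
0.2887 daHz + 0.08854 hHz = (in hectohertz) 0.1174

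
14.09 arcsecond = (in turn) 1.087e-05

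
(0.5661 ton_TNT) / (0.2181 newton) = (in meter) 1.086e+10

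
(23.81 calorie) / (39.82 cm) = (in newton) 250.2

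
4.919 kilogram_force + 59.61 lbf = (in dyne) 3.134e+07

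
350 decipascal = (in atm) 0.0003454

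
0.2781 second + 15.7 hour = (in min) 942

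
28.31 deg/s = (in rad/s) 0.4941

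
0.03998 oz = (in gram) 1.133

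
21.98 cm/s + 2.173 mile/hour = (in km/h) 4.288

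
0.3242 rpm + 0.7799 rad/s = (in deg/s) 46.63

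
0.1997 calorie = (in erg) 8.355e+06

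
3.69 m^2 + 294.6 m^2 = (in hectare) 0.02983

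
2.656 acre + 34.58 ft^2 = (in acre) 2.657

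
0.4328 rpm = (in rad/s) 0.04532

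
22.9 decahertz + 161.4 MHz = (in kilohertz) 1.614e+05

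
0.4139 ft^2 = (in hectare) 3.845e-06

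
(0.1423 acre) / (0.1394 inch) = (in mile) 101.1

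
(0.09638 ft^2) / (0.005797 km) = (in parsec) 5.006e-20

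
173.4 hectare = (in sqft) 1.866e+07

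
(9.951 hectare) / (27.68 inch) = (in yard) 1.548e+05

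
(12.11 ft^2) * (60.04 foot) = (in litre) 2.059e+04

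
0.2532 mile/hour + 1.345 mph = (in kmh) 2.572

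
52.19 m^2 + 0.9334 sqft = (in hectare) 0.005228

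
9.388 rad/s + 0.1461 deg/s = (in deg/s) 538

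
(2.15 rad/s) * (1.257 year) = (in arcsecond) 1.758e+13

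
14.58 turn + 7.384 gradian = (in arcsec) 1.892e+07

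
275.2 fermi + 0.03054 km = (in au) 2.041e-10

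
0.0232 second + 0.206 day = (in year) 0.0005644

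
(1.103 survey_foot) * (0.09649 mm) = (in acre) 8.016e-09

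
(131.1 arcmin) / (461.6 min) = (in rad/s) 1.377e-06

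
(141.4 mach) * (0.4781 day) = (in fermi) 1.989e+24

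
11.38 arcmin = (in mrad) 3.31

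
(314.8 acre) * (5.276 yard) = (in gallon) 1.624e+09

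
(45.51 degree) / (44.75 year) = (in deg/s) 3.225e-08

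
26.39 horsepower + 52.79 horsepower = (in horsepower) 79.18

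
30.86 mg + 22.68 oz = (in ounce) 22.68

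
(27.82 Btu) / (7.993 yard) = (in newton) 4016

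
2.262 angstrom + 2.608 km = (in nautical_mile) 1.408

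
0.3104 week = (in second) 1.877e+05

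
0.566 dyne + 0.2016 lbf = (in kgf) 0.09144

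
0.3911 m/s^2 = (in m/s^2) 0.3911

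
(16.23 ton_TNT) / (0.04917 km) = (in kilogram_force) 1.408e+08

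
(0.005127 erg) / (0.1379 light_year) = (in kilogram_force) 4.007e-26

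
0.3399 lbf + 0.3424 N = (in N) 1.854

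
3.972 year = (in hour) 3.479e+04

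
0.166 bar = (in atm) 0.1638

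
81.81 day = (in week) 11.69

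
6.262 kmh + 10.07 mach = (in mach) 10.08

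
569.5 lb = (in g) 2.583e+05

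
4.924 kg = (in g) 4924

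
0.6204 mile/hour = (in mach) 0.0008145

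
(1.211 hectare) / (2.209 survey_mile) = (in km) 0.003406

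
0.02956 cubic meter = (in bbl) 0.1859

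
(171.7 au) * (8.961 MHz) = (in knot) 4.474e+20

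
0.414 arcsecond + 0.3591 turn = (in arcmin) 7757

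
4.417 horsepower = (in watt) 3294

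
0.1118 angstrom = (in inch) 4.402e-10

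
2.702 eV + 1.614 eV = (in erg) 6.915e-12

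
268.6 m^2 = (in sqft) 2891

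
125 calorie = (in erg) 5.23e+09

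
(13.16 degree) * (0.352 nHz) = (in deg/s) 4.632e-09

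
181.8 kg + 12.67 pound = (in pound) 413.5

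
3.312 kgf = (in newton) 32.48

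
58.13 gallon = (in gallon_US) 58.13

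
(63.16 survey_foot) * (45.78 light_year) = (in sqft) 8.975e+19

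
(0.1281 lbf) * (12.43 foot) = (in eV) 1.347e+19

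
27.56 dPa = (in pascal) 2.756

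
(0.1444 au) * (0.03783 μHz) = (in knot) 1589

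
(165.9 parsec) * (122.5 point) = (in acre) 5.467e+13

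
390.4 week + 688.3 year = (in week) 3.628e+04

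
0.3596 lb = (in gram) 163.1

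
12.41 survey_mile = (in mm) 1.997e+07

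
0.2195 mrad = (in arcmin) 0.7546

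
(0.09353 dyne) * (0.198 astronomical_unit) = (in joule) 2.77e+04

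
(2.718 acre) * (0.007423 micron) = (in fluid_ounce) 2.761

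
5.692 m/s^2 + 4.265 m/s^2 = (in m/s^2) 9.957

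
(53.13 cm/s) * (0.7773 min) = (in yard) 27.1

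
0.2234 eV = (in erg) 3.579e-13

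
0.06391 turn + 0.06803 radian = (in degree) 26.91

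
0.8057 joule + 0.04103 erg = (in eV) 5.029e+18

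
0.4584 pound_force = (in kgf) 0.2079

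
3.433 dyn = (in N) 3.433e-05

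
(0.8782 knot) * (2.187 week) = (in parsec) 1.937e-11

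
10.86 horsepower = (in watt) 8098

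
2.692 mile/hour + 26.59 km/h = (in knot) 16.7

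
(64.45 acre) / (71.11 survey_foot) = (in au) 8.044e-08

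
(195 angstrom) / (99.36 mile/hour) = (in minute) 7.317e-12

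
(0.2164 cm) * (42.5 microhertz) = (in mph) 2.057e-07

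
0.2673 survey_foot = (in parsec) 2.64e-18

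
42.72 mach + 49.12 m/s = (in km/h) 5.254e+04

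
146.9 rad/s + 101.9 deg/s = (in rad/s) 148.7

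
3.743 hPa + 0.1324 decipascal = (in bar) 0.003743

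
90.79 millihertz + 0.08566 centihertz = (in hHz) 0.0009165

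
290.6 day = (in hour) 6974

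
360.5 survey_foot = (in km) 0.1099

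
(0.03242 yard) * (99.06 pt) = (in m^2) 0.001036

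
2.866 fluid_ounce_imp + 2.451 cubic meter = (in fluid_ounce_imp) 8.627e+04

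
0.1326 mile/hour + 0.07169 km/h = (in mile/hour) 0.1771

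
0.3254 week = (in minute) 3280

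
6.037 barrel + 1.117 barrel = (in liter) 1137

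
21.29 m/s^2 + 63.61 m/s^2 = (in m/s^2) 84.9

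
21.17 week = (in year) 0.406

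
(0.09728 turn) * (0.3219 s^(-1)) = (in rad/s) 0.1968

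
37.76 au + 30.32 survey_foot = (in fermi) 5.649e+27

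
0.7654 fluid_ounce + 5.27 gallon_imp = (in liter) 23.98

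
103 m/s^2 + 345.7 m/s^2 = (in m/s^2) 448.7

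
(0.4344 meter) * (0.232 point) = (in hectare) 3.555e-09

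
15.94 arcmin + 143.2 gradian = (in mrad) 2254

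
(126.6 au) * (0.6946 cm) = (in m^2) 1.316e+11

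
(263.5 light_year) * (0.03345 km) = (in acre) 2.061e+16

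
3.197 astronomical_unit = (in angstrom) 4.783e+21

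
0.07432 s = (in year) 2.357e-09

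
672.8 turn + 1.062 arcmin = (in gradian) 2.691e+05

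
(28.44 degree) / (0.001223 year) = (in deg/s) 0.0007374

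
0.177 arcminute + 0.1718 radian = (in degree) 9.846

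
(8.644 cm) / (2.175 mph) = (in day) 1.029e-06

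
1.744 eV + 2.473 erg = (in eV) 1.544e+12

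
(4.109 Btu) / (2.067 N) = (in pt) 5.945e+06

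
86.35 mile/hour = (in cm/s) 3860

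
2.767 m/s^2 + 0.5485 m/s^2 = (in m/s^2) 3.316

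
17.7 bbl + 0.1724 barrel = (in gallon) 750.6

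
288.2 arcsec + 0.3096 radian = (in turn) 0.0495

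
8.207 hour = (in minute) 492.4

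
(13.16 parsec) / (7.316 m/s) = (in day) 6.424e+11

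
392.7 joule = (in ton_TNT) 9.386e-08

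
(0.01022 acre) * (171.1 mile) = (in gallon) 3.009e+09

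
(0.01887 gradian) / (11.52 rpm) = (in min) 4.095e-06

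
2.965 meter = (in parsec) 9.609e-17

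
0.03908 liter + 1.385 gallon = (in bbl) 0.03322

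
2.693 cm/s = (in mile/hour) 0.06024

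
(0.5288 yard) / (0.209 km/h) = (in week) 1.377e-05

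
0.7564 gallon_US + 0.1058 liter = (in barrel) 0.01867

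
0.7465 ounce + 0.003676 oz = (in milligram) 2.127e+04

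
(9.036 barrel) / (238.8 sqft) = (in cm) 6.476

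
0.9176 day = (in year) 0.002514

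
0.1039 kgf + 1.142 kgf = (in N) 12.22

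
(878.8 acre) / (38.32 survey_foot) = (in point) 8.631e+08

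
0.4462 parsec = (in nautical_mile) 7.434e+12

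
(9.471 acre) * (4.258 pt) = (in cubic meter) 57.57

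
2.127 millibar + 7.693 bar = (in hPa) 7695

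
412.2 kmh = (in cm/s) 1.145e+04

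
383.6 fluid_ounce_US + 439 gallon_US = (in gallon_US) 442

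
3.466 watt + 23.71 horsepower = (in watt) 1.768e+04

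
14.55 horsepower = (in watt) 1.085e+04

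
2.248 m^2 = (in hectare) 0.0002248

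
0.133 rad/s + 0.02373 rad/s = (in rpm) 1.497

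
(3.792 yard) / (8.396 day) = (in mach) 1.404e-08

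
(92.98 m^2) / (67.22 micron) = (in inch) 5.446e+07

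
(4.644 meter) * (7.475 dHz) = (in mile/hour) 7.765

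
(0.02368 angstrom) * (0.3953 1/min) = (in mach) 4.582e-17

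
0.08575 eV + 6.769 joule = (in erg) 6.769e+07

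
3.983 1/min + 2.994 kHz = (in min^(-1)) 1.796e+05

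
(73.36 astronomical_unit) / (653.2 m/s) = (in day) 1.945e+05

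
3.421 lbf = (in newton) 15.22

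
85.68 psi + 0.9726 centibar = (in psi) 85.82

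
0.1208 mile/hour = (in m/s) 0.054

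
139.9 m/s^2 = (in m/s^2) 139.9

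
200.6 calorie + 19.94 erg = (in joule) 839.3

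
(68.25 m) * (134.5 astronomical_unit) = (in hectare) 1.373e+11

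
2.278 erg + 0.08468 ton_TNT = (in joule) 3.543e+08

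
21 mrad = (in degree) 1.203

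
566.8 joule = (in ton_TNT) 1.355e-07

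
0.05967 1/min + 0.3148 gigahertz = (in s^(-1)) 3.148e+08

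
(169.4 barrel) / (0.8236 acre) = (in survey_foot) 0.02651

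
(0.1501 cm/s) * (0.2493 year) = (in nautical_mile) 6.372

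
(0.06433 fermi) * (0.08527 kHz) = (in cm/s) 5.485e-13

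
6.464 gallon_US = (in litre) 24.47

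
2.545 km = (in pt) 7.214e+06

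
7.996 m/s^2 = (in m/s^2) 7.996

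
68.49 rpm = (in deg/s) 410.9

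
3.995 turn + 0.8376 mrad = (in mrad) 2.51e+04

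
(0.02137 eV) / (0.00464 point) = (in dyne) 2.092e-10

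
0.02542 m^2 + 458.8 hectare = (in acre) 1134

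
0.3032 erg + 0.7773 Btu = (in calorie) 196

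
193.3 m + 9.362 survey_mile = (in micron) 1.526e+10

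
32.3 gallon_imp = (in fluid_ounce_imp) 5168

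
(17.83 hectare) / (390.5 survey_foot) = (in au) 1.001e-08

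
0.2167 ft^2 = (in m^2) 0.02013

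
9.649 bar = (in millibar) 9649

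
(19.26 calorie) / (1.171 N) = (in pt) 1.951e+05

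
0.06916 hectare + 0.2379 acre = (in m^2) 1654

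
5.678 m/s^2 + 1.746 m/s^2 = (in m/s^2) 7.424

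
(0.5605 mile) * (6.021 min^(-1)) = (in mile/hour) 202.5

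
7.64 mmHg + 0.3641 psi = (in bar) 0.03529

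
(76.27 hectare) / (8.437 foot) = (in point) 8.407e+08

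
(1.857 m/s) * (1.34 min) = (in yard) 163.3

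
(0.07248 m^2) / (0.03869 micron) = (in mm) 1.873e+09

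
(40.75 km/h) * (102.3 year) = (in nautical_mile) 1.972e+07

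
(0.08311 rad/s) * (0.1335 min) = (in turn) 0.106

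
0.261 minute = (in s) 15.66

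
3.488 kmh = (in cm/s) 96.89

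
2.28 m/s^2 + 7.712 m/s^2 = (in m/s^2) 9.992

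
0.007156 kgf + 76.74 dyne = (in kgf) 0.007234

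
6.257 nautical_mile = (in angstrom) 1.159e+14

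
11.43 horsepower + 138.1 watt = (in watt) 8661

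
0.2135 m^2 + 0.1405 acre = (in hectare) 0.05688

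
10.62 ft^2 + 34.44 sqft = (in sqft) 45.06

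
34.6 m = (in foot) 113.5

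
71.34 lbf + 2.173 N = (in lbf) 71.83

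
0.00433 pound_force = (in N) 0.01926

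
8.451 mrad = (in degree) 0.4842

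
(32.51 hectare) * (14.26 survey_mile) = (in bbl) 4.693e+10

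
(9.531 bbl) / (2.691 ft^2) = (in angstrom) 6.061e+10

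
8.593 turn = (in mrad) 5.399e+04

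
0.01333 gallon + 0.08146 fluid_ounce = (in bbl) 0.0003325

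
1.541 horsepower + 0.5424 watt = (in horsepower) 1.542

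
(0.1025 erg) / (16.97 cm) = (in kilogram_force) 6.159e-09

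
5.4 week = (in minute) 5.443e+04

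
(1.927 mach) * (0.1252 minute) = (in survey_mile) 3.063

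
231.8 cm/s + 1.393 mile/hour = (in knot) 5.716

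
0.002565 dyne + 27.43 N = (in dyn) 2.743e+06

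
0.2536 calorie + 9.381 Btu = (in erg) 9.899e+10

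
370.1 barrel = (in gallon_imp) 1.294e+04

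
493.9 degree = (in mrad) 8620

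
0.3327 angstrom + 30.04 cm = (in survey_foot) 0.9856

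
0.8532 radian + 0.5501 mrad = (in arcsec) 1.761e+05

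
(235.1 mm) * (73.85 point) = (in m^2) 0.006125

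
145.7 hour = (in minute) 8742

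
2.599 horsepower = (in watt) 1938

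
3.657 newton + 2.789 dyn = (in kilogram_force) 0.3729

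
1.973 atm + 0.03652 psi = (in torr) 1501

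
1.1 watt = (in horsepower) 0.001475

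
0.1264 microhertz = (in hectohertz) 1.264e-09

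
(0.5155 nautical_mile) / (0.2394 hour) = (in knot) 2.153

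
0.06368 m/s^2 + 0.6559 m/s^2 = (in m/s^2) 0.7196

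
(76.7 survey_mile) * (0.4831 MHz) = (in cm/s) 5.963e+12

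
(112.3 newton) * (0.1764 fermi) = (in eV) 1.236e+05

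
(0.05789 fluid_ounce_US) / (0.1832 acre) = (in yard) 2.525e-09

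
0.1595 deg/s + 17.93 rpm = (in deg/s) 107.7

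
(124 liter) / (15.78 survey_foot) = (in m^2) 0.02578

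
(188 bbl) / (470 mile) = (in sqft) 0.0004253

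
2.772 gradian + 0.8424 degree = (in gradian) 3.708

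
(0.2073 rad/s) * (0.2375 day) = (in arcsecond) 8.774e+08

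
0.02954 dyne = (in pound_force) 6.641e-08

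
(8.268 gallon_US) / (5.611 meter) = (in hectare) 5.578e-07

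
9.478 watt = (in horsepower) 0.01271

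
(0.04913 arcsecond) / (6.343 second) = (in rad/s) 3.755e-08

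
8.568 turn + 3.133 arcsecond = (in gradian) 3427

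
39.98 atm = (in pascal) 4.051e+06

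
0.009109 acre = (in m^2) 36.86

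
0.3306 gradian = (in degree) 0.2975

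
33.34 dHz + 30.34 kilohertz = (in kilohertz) 30.34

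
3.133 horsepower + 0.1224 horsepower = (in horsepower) 3.255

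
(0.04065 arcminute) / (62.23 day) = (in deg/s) 1.26e-10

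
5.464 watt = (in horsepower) 0.007327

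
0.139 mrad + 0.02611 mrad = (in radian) 0.0001651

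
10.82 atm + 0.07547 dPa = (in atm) 10.82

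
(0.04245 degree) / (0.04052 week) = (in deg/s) 1.732e-06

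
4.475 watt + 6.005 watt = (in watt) 10.48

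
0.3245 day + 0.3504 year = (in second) 1.108e+07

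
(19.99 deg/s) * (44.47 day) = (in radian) 1.341e+06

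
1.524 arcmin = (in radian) 0.0004433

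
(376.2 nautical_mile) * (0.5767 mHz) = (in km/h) 1446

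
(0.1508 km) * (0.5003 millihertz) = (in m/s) 0.07545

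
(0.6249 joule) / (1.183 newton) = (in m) 0.5282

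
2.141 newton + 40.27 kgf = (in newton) 397.1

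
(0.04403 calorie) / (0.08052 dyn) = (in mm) 2.288e+08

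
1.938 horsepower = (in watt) 1445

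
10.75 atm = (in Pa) 1.089e+06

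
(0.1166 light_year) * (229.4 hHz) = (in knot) 4.919e+19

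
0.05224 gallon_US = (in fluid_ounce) 6.687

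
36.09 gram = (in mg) 3.609e+04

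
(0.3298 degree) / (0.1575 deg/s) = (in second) 2.094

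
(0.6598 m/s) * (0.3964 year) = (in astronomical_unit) 5.513e-05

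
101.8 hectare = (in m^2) 1.018e+06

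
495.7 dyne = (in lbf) 0.001114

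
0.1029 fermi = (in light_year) 1.088e-32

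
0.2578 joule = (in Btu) 0.0002443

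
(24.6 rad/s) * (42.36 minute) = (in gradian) 3.98e+06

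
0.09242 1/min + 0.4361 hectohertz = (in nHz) 4.361e+10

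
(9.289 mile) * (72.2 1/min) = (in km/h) 6.476e+04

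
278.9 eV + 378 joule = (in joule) 378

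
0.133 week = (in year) 0.002551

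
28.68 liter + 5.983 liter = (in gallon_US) 9.157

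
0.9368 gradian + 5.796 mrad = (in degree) 1.175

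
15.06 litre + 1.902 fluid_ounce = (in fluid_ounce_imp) 532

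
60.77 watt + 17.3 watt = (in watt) 78.07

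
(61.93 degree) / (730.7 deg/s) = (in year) 2.688e-09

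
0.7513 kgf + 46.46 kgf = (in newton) 463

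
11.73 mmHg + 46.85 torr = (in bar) 0.0781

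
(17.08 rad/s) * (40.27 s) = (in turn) 109.5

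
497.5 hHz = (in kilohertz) 49.75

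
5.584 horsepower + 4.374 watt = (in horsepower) 5.59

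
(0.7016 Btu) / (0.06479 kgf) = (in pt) 3.302e+06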